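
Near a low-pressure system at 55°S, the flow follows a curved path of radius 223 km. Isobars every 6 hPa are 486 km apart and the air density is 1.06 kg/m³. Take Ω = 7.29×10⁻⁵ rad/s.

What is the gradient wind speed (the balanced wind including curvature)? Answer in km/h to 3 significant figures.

27.3 km/h

Coriolis parameter at 55°S:
f = 2Ω sin φ = 2 × 7.29×10⁻⁵ × sin 55° = 1.19×10⁻⁴ s⁻¹
Pressure gradient: |∂P/∂n| = 600 Pa / 486000 m = 1.23×10⁻³ Pa/m
Geostrophic speed: V_g = |∂P/∂n|/(fρ) = 1.23×10⁻³/(1.19×10⁻⁴ × 1.06) = 9.75 m/s
Around a low, centrifugal force acts outward with Coriolis, so pressure-gradient force balances both:
(1/ρ)|∂P/∂n| = fV + V²/R  →  V² + fR·V − fR·V_g = 0
With fR = 1.19×10⁻⁴ × 223×10³ m = 26.6 m/s:
V = [−fR + √((fR)² + 4 fR V_g)]/2 = [−26.6 + √(26.6² + 4×26.6×9.75)]/2 = 7.59 m/s
Subgeostrophic (V < V_g = 9.75 m/s), as expected around a low.
Converting: 7.59 m/s × 3.6 = 27.3 km/h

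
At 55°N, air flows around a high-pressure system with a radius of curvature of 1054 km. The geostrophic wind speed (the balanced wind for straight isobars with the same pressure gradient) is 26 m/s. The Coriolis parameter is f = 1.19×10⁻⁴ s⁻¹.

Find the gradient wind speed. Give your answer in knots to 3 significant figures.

Around a high, pressure-gradient force acts outward with centrifugal, so Coriolis balances both:
fV = (1/ρ)|∂P/∂n| + V²/R  →  V² − fR·V + fR·V_g = 0
With fR = 1.19×10⁻⁴ × 1054×10³ m = 125 m/s:
V = [fR − √((fR)² − 4 fR V_g)]/2 = [125 − √(125² − 4×125×26)]/2 = 36.8 m/s
Supergeostrophic (V > V_g = 26 m/s), as expected around a high.
Converting: 36.8 m/s × 1.944 = 71.5 knots

71.5 knots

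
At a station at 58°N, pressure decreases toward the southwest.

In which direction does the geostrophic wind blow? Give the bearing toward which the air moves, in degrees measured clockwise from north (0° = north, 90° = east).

315°

The pressure-gradient force points toward the southwest (bearing 225°).
Geostrophic balance: in the Northern Hemisphere the Coriolis force deflects motion to the right, so the geostrophic wind blows 90° to the right of the pressure-gradient force (low pressure on the left).
Rotating 225° by 90° clockwise gives 315° — the wind blows toward the northwest.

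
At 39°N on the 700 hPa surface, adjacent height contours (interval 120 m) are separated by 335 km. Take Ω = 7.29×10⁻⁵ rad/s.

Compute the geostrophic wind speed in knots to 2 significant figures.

Coriolis parameter at 39°N:
f = 2Ω sin φ = 2 × 7.29×10⁻⁵ × sin 39° = 9.18×10⁻⁵ s⁻¹
Height gradient: |∂Z/∂n| = 120 m / 335000 m = 3.58×10⁻⁴
On a pressure surface, geostrophic balance gives V_g = (g/f)|∂Z/∂n|:
V_g = 9.81 × 3.58×10⁻⁴ / 9.18×10⁻⁵ = 38.3 m/s
Converting: 38.3 m/s × 1.944 = 74 knots

74 knots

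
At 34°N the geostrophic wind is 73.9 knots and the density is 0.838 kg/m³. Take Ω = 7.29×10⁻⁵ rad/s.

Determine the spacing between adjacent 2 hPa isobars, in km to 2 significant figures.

77 km

Coriolis parameter at 34°N:
f = 2Ω sin φ = 2 × 7.29×10⁻⁵ × sin 34° = 8.15×10⁻⁵ s⁻¹
Wind speed in SI: 73.9 knots = 38.0 m/s
Geostrophic balance rearranged: |∂P/∂n| = f ρ V_g
|∂P/∂n| = 8.15×10⁻⁵ × 0.838 × 38.0 = 2.60×10⁻³ Pa/m
Isobar spacing: Δn = ΔP/|∂P/∂n| = 200 Pa / 2.60×10⁻³ Pa/m = 76999 m ≈ 77 km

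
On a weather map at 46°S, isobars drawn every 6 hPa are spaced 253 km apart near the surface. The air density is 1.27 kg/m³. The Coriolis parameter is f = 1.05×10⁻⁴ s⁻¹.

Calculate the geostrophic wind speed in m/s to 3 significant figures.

17.8 m/s

Pressure gradient: |∂P/∂n| = 600 Pa / 253000 m = 2.37×10⁻³ Pa/m
Geostrophic balance (pressure-gradient force = Coriolis force):
V_g = (1/(fρ)) |∂P/∂n| = 2.37×10⁻³ / (1.05×10⁻⁴ × 1.27) = 17.8 m/s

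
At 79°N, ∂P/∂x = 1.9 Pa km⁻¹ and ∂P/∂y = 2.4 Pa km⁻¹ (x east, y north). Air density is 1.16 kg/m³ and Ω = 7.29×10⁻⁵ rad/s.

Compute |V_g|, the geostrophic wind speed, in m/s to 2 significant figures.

Coriolis parameter at 79°N:
f = 2Ω sin φ = 2 × 7.29×10⁻⁵ × sin 79° = 1.43×10⁻⁴ s⁻¹
Component geostrophic relations (x east, y north):
u_g = −(1/(fρ)) ∂P/∂y,  v_g = (1/(fρ)) ∂P/∂x
u_g = −(2.4×10⁻³)/(1.43×10⁻⁴ × 1.16) = −14.5 m/s;  v_g = (1.9×10⁻³)/(1.43×10⁻⁴ × 1.16) = 11.4 m/s
|V_g| = √(u_g² + v_g²) = 18.4 m/s

18 m/s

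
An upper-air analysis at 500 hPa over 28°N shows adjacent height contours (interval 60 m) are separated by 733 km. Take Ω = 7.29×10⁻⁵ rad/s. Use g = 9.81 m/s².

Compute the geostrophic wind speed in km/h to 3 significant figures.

Coriolis parameter at 28°N:
f = 2Ω sin φ = 2 × 7.29×10⁻⁵ × sin 28° = 6.84×10⁻⁵ s⁻¹
Height gradient: |∂Z/∂n| = 60 m / 733000 m = 8.19×10⁻⁵
On a pressure surface, geostrophic balance gives V_g = (g/f)|∂Z/∂n|:
V_g = 9.81 × 8.19×10⁻⁵ / 6.84×10⁻⁵ = 11.7 m/s
Converting: 11.7 m/s × 3.6 = 42.2 km/h

42.2 km/h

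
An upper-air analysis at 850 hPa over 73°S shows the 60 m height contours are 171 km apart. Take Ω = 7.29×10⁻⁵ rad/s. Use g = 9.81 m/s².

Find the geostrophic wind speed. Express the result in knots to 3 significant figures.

48.0 knots

Coriolis parameter at 73°S:
f = 2Ω sin φ = 2 × 7.29×10⁻⁵ × sin 73° = 1.39×10⁻⁴ s⁻¹
Height gradient: |∂Z/∂n| = 60 m / 171000 m = 3.51×10⁻⁴
On a pressure surface, geostrophic balance gives V_g = (g/f)|∂Z/∂n|:
V_g = 9.81 × 3.51×10⁻⁴ / 1.39×10⁻⁴ = 24.7 m/s
Converting: 24.7 m/s × 1.944 = 48.0 knots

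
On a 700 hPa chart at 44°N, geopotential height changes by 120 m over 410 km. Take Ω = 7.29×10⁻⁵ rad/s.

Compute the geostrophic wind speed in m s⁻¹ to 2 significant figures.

28 m s⁻¹

Coriolis parameter at 44°N:
f = 2Ω sin φ = 2 × 7.29×10⁻⁵ × sin 44° = 1.01×10⁻⁴ s⁻¹
Height gradient: |∂Z/∂n| = 120 m / 410000 m = 2.93×10⁻⁴
On a pressure surface, geostrophic balance gives V_g = (g/f)|∂Z/∂n|:
V_g = 9.81 × 2.93×10⁻⁴ / 1.01×10⁻⁴ = 28.3 m/s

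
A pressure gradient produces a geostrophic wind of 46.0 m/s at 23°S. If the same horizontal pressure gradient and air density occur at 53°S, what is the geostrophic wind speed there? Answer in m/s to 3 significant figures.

22.5 m/s

With the same pressure gradient and density, V_g ∝ 1/f ∝ 1/sin φ.
V₂ = V₁ · sin φ₁ / sin φ₂ = 46.0 × sin 23° / sin 53°
V₂ = 46.0 × 0.3907/0.7986 = 22.5 m/s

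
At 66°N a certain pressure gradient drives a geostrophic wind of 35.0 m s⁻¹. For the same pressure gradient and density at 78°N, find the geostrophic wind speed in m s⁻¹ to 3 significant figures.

32.7 m s⁻¹

With the same pressure gradient and density, V_g ∝ 1/f ∝ 1/sin φ.
V₂ = V₁ · sin φ₁ / sin φ₂ = 35.0 × sin 66° / sin 78°
V₂ = 35.0 × 0.9135/0.9781 = 32.7 m s⁻¹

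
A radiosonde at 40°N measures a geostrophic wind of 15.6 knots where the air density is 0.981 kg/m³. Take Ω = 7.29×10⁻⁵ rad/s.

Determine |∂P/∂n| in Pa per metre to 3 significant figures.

Coriolis parameter at 40°N:
f = 2Ω sin φ = 2 × 7.29×10⁻⁵ × sin 40° = 9.37×10⁻⁵ s⁻¹
Wind speed in SI: 15.6 knots = 8.03 m/s
Geostrophic balance rearranged: |∂P/∂n| = f ρ V_g
|∂P/∂n| = 9.37×10⁻⁵ × 0.981 × 8.03 = 7.38×10⁻⁴ Pa/m

7.38×10⁻⁴ Pa/m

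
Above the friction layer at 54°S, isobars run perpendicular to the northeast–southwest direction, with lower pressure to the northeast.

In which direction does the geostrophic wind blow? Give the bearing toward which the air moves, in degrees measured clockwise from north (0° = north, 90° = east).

The pressure-gradient force points toward the northeast (bearing 045°).
Geostrophic balance: in the Southern Hemisphere the Coriolis force deflects motion to the left, so the geostrophic wind blows 90° to the left of the pressure-gradient force (low pressure on the right).
Rotating 045° by 90° counterclockwise gives 315° — the wind blows toward the northwest.

315°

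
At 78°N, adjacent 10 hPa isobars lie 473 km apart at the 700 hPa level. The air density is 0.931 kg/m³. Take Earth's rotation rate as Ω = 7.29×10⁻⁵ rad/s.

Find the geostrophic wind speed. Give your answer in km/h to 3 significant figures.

Coriolis parameter at 78°N:
f = 2Ω sin φ = 2 × 7.29×10⁻⁵ × sin 78° = 1.43×10⁻⁴ s⁻¹
Pressure gradient: |∂P/∂n| = 1000 Pa / 473000 m = 2.11×10⁻³ Pa/m
Geostrophic balance (pressure-gradient force = Coriolis force):
V_g = (1/(fρ)) |∂P/∂n| = 2.11×10⁻³ / (1.43×10⁻⁴ × 0.931) = 15.9 m/s
Converting: 15.9 m/s × 3.6 = 57.3 km/h

57.3 km/h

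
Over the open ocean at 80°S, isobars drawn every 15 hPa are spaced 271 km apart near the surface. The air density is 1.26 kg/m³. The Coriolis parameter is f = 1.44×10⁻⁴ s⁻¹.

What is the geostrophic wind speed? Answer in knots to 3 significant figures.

Pressure gradient: |∂P/∂n| = 1500 Pa / 271000 m = 5.54×10⁻³ Pa/m
Geostrophic balance (pressure-gradient force = Coriolis force):
V_g = (1/(fρ)) |∂P/∂n| = 5.54×10⁻³ / (1.44×10⁻⁴ × 1.26) = 30.5 m/s
Converting: 30.5 m/s × 1.944 = 59.3 knots

59.3 knots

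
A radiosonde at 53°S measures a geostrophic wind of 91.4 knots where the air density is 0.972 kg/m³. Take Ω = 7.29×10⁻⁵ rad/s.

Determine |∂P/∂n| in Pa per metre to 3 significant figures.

5.32×10⁻³ Pa/m

Coriolis parameter at 53°S:
f = 2Ω sin φ = 2 × 7.29×10⁻⁵ × sin 53° = 1.16×10⁻⁴ s⁻¹
Wind speed in SI: 91.4 knots = 47.0 m/s
Geostrophic balance rearranged: |∂P/∂n| = f ρ V_g
|∂P/∂n| = 1.16×10⁻⁴ × 0.972 × 47.0 = 5.32×10⁻³ Pa/m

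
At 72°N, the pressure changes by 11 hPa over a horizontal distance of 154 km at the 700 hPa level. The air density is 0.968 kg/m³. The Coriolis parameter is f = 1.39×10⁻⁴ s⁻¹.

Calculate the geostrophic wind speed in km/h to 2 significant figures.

Pressure gradient: |∂P/∂n| = 1100 Pa / 154000 m = 7.14×10⁻³ Pa/m
Geostrophic balance (pressure-gradient force = Coriolis force):
V_g = (1/(fρ)) |∂P/∂n| = 7.14×10⁻³ / (1.39×10⁻⁴ × 0.968) = 53.1 m/s
Converting: 53.1 m/s × 3.6 = 190 km/h

190 km/h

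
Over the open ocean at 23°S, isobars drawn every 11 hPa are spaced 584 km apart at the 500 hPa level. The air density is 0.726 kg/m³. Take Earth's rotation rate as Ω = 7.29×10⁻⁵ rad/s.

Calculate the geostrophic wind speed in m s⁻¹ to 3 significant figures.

Coriolis parameter at 23°S:
f = 2Ω sin φ = 2 × 7.29×10⁻⁵ × sin 23° = 5.70×10⁻⁵ s⁻¹
Pressure gradient: |∂P/∂n| = 1100 Pa / 584000 m = 1.88×10⁻³ Pa/m
Geostrophic balance (pressure-gradient force = Coriolis force):
V_g = (1/(fρ)) |∂P/∂n| = 1.88×10⁻³ / (5.70×10⁻⁵ × 0.726) = 45.5 m/s

45.5 m s⁻¹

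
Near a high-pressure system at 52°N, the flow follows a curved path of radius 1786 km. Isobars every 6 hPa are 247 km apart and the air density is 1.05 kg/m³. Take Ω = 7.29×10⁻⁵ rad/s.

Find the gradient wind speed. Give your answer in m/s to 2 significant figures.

Coriolis parameter at 52°N:
f = 2Ω sin φ = 2 × 7.29×10⁻⁵ × sin 52° = 1.15×10⁻⁴ s⁻¹
Pressure gradient: |∂P/∂n| = 600 Pa / 247000 m = 2.43×10⁻³ Pa/m
Geostrophic speed: V_g = |∂P/∂n|/(fρ) = 2.43×10⁻³/(1.15×10⁻⁴ × 1.05) = 20.1 m/s
Around a high, pressure-gradient force acts outward with centrifugal, so Coriolis balances both:
fV = (1/ρ)|∂P/∂n| + V²/R  →  V² − fR·V + fR·V_g = 0
With fR = 1.15×10⁻⁴ × 1786×10³ m = 205 m/s:
V = [fR − √((fR)² − 4 fR V_g)]/2 = [205 − √(205² − 4×205×20.1)]/2 = 22.6 m/s
Supergeostrophic (V > V_g = 20.1 m/s), as expected around a high.

23 m/s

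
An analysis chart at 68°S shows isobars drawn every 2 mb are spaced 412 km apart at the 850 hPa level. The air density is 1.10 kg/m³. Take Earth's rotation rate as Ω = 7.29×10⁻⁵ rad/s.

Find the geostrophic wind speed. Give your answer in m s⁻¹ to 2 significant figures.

Coriolis parameter at 68°S:
f = 2Ω sin φ = 2 × 7.29×10⁻⁵ × sin 68° = 1.35×10⁻⁴ s⁻¹
Pressure gradient: |∂P/∂n| = 200 Pa / 412000 m = 4.85×10⁻⁴ Pa/m
Geostrophic balance (pressure-gradient force = Coriolis force):
V_g = (1/(fρ)) |∂P/∂n| = 4.85×10⁻⁴ / (1.35×10⁻⁴ × 1.10) = 3.26 m/s

3.3 m s⁻¹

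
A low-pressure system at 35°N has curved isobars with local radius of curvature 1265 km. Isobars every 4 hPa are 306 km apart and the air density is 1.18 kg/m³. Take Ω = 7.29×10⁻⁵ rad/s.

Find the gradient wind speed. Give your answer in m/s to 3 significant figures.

Coriolis parameter at 35°N:
f = 2Ω sin φ = 2 × 7.29×10⁻⁵ × sin 35° = 8.36×10⁻⁵ s⁻¹
Pressure gradient: |∂P/∂n| = 400 Pa / 306000 m = 1.31×10⁻³ Pa/m
Geostrophic speed: V_g = |∂P/∂n|/(fρ) = 1.31×10⁻³/(8.36×10⁻⁵ × 1.18) = 13.2 m/s
Around a low, centrifugal force acts outward with Coriolis, so pressure-gradient force balances both:
(1/ρ)|∂P/∂n| = fV + V²/R  →  V² + fR·V − fR·V_g = 0
With fR = 8.36×10⁻⁵ × 1265×10³ m = 106 m/s:
V = [−fR + √((fR)² + 4 fR V_g)]/2 = [−106 + √(106² + 4×106×13.2)]/2 = 11.9 m/s
Subgeostrophic (V < V_g = 13.2 m/s), as expected around a low.

11.9 m/s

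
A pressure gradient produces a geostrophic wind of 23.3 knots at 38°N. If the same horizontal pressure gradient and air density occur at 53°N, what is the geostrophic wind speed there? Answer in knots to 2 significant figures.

18 knots

With the same pressure gradient and density, V_g ∝ 1/f ∝ 1/sin φ.
V₂ = V₁ · sin φ₁ / sin φ₂ = 23.3 × sin 38° / sin 53°
V₂ = 23.3 × 0.6157/0.7986 = 18 knots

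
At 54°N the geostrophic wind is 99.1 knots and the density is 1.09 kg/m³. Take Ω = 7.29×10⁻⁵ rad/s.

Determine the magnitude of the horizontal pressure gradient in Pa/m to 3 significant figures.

Coriolis parameter at 54°N:
f = 2Ω sin φ = 2 × 7.29×10⁻⁵ × sin 54° = 1.18×10⁻⁴ s⁻¹
Wind speed in SI: 99.1 knots = 51.0 m/s
Geostrophic balance rearranged: |∂P/∂n| = f ρ V_g
|∂P/∂n| = 1.18×10⁻⁴ × 1.09 × 51.0 = 6.55×10⁻³ Pa/m

6.55×10⁻³ Pa/m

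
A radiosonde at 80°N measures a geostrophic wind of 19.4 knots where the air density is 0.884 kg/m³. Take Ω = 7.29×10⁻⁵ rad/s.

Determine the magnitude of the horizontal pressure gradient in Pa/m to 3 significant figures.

1.27×10⁻³ Pa/m

Coriolis parameter at 80°N:
f = 2Ω sin φ = 2 × 7.29×10⁻⁵ × sin 80° = 1.44×10⁻⁴ s⁻¹
Wind speed in SI: 19.4 knots = 9.98 m/s
Geostrophic balance rearranged: |∂P/∂n| = f ρ V_g
|∂P/∂n| = 1.44×10⁻⁴ × 0.884 × 9.98 = 1.27×10⁻³ Pa/m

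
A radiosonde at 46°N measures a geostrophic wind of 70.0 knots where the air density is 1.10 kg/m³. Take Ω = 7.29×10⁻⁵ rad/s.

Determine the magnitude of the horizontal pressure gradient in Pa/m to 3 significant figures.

4.15×10⁻³ Pa/m

Coriolis parameter at 46°N:
f = 2Ω sin φ = 2 × 7.29×10⁻⁵ × sin 46° = 1.05×10⁻⁴ s⁻¹
Wind speed in SI: 70.0 knots = 36.0 m/s
Geostrophic balance rearranged: |∂P/∂n| = f ρ V_g
|∂P/∂n| = 1.05×10⁻⁴ × 1.10 × 36.0 = 4.15×10⁻³ Pa/m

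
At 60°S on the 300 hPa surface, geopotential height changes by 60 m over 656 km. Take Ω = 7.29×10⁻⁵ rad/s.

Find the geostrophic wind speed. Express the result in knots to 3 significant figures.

Coriolis parameter at 60°S:
f = 2Ω sin φ = 2 × 7.29×10⁻⁵ × sin 60° = 1.26×10⁻⁴ s⁻¹
Height gradient: |∂Z/∂n| = 60 m / 656000 m = 9.15×10⁻⁵
On a pressure surface, geostrophic balance gives V_g = (g/f)|∂Z/∂n|:
V_g = 9.81 × 9.15×10⁻⁵ / 1.26×10⁻⁴ = 7.11 m/s
Converting: 7.11 m/s × 1.944 = 13.8 knots

13.8 knots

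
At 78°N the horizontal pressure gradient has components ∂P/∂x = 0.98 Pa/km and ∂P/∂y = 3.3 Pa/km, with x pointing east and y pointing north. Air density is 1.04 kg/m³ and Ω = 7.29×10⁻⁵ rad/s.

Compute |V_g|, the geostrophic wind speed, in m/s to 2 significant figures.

Coriolis parameter at 78°N:
f = 2Ω sin φ = 2 × 7.29×10⁻⁵ × sin 78° = 1.43×10⁻⁴ s⁻¹
Component geostrophic relations (x east, y north):
u_g = −(1/(fρ)) ∂P/∂y,  v_g = (1/(fρ)) ∂P/∂x
u_g = −(3.3×10⁻³)/(1.43×10⁻⁴ × 1.04) = −22.2 m/s;  v_g = (0.98×10⁻³)/(1.43×10⁻⁴ × 1.04) = 6.61 m/s
|V_g| = √(u_g² + v_g²) = 23.2 m/s

23 m/s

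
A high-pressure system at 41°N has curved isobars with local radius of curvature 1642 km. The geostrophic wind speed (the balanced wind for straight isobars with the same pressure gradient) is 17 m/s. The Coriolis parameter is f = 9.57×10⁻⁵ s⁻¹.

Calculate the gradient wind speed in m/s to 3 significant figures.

19.4 m/s

Around a high, pressure-gradient force acts outward with centrifugal, so Coriolis balances both:
fV = (1/ρ)|∂P/∂n| + V²/R  →  V² − fR·V + fR·V_g = 0
With fR = 9.57×10⁻⁵ × 1642×10³ m = 157 m/s:
V = [fR − √((fR)² − 4 fR V_g)]/2 = [157 − √(157² − 4×157×17)]/2 = 19.4 m/s
Supergeostrophic (V > V_g = 17 m/s), as expected around a high.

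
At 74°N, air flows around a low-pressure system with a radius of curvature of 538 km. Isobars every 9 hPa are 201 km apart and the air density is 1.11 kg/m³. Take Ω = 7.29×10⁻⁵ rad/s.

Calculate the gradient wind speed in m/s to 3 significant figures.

22.2 m/s

Coriolis parameter at 74°N:
f = 2Ω sin φ = 2 × 7.29×10⁻⁵ × sin 74° = 1.40×10⁻⁴ s⁻¹
Pressure gradient: |∂P/∂n| = 900 Pa / 201000 m = 4.48×10⁻³ Pa/m
Geostrophic speed: V_g = |∂P/∂n|/(fρ) = 4.48×10⁻³/(1.40×10⁻⁴ × 1.11) = 28.8 m/s
Around a low, centrifugal force acts outward with Coriolis, so pressure-gradient force balances both:
(1/ρ)|∂P/∂n| = fV + V²/R  →  V² + fR·V − fR·V_g = 0
With fR = 1.40×10⁻⁴ × 538×10³ m = 75.4 m/s:
V = [−fR + √((fR)² + 4 fR V_g)]/2 = [−75.4 + √(75.4² + 4×75.4×28.8)]/2 = 22.2 m/s
Subgeostrophic (V < V_g = 28.8 m/s), as expected around a low.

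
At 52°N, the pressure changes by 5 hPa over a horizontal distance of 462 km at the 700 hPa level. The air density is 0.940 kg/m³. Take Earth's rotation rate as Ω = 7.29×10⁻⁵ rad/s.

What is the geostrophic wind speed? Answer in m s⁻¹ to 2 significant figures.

10 m s⁻¹

Coriolis parameter at 52°N:
f = 2Ω sin φ = 2 × 7.29×10⁻⁵ × sin 52° = 1.15×10⁻⁴ s⁻¹
Pressure gradient: |∂P/∂n| = 500 Pa / 462000 m = 1.08×10⁻³ Pa/m
Geostrophic balance (pressure-gradient force = Coriolis force):
V_g = (1/(fρ)) |∂P/∂n| = 1.08×10⁻³ / (1.15×10⁻⁴ × 0.940) = 10.0 m/s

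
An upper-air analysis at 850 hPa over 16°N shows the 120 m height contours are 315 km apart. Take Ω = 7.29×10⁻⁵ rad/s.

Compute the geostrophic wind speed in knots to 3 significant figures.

181 knots

Coriolis parameter at 16°N:
f = 2Ω sin φ = 2 × 7.29×10⁻⁵ × sin 16° = 4.02×10⁻⁵ s⁻¹
Height gradient: |∂Z/∂n| = 120 m / 315000 m = 3.81×10⁻⁴
On a pressure surface, geostrophic balance gives V_g = (g/f)|∂Z/∂n|:
V_g = 9.81 × 3.81×10⁻⁴ / 4.02×10⁻⁵ = 93.0 m/s
Converting: 93.0 m/s × 1.944 = 181 knots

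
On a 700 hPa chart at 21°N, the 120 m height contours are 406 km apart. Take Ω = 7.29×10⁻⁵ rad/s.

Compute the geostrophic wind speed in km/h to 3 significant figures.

200 km/h

Coriolis parameter at 21°N:
f = 2Ω sin φ = 2 × 7.29×10⁻⁵ × sin 21° = 5.23×10⁻⁵ s⁻¹
Height gradient: |∂Z/∂n| = 120 m / 406000 m = 2.96×10⁻⁴
On a pressure surface, geostrophic balance gives V_g = (g/f)|∂Z/∂n|:
V_g = 9.81 × 2.96×10⁻⁴ / 5.23×10⁻⁵ = 55.5 m/s
Converting: 55.5 m/s × 3.6 = 200 km/h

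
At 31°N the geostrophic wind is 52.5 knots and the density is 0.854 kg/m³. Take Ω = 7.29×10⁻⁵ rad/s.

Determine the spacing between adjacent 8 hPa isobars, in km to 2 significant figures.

Coriolis parameter at 31°N:
f = 2Ω sin φ = 2 × 7.29×10⁻⁵ × sin 31° = 7.51×10⁻⁵ s⁻¹
Wind speed in SI: 52.5 knots = 27.0 m/s
Geostrophic balance rearranged: |∂P/∂n| = f ρ V_g
|∂P/∂n| = 7.51×10⁻⁵ × 0.854 × 27.0 = 1.73×10⁻³ Pa/m
Isobar spacing: Δn = ΔP/|∂P/∂n| = 800 Pa / 1.73×10⁻³ Pa/m = 461889 m ≈ 460 km

460 km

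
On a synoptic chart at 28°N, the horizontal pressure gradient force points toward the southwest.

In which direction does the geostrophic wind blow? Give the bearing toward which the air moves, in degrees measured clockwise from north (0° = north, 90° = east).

315°

The pressure-gradient force points toward the southwest (bearing 225°).
Geostrophic balance: in the Northern Hemisphere the Coriolis force deflects motion to the right, so the geostrophic wind blows 90° to the right of the pressure-gradient force (low pressure on the left).
Rotating 225° by 90° clockwise gives 315° — the wind blows toward the northwest.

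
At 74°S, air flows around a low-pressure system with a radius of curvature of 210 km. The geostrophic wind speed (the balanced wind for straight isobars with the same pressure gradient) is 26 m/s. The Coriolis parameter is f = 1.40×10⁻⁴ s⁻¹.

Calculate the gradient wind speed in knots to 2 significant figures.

Around a low, centrifugal force acts outward with Coriolis, so pressure-gradient force balances both:
(1/ρ)|∂P/∂n| = fV + V²/R  →  V² + fR·V − fR·V_g = 0
With fR = 1.40×10⁻⁴ × 210×10³ m = 29.4 m/s:
V = [−fR + √((fR)² + 4 fR V_g)]/2 = [−29.4 + √(29.4² + 4×29.4×26)]/2 = 16.6 m/s
Subgeostrophic (V < V_g = 26 m/s), as expected around a low.
Converting: 16.6 m/s × 1.944 = 32 knots

32 knots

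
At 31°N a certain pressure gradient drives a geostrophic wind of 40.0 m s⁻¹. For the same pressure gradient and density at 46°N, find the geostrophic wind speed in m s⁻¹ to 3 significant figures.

With the same pressure gradient and density, V_g ∝ 1/f ∝ 1/sin φ.
V₂ = V₁ · sin φ₁ / sin φ₂ = 40.0 × sin 31° / sin 46°
V₂ = 40.0 × 0.5150/0.7193 = 28.6 m s⁻¹

28.6 m s⁻¹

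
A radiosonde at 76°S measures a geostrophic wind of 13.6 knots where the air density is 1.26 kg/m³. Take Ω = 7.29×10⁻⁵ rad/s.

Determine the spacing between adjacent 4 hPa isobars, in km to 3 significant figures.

Coriolis parameter at 76°S:
f = 2Ω sin φ = 2 × 7.29×10⁻⁵ × sin 76° = 1.41×10⁻⁴ s⁻¹
Wind speed in SI: 13.6 knots = 7.00 m/s
Geostrophic balance rearranged: |∂P/∂n| = f ρ V_g
|∂P/∂n| = 1.41×10⁻⁴ × 1.26 × 7.00 = 1.25×10⁻³ Pa/m
Isobar spacing: Δn = ΔP/|∂P/∂n| = 400 Pa / 1.25×10⁻³ Pa/m = 320738 m ≈ 321 km

321 km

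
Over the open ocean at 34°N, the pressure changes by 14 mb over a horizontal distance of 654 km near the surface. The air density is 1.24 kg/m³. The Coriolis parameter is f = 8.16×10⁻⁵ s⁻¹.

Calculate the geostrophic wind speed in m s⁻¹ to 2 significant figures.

Pressure gradient: |∂P/∂n| = 1400 Pa / 654000 m = 2.14×10⁻³ Pa/m
Geostrophic balance (pressure-gradient force = Coriolis force):
V_g = (1/(fρ)) |∂P/∂n| = 2.14×10⁻³ / (8.16×10⁻⁵ × 1.24) = 21.2 m/s

21 m s⁻¹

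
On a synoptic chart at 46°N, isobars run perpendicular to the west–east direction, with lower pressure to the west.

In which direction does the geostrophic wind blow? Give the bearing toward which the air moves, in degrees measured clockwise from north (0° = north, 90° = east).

The pressure-gradient force points toward the west (bearing 270°).
Geostrophic balance: in the Northern Hemisphere the Coriolis force deflects motion to the right, so the geostrophic wind blows 90° to the right of the pressure-gradient force (low pressure on the left).
Rotating 270° by 90° clockwise gives 000° — the wind blows toward the north.

000°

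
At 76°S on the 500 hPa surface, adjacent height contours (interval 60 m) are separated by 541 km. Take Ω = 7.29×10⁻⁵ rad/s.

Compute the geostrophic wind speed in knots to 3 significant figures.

14.9 knots

Coriolis parameter at 76°S:
f = 2Ω sin φ = 2 × 7.29×10⁻⁵ × sin 76° = 1.41×10⁻⁴ s⁻¹
Height gradient: |∂Z/∂n| = 60 m / 541000 m = 1.11×10⁻⁴
On a pressure surface, geostrophic balance gives V_g = (g/f)|∂Z/∂n|:
V_g = 9.81 × 1.11×10⁻⁴ / 1.41×10⁻⁴ = 7.69 m/s
Converting: 7.69 m/s × 1.944 = 14.9 knots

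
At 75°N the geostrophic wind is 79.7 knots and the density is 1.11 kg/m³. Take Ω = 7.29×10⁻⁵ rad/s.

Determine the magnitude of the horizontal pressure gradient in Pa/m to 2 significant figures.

Coriolis parameter at 75°N:
f = 2Ω sin φ = 2 × 7.29×10⁻⁵ × sin 75° = 1.41×10⁻⁴ s⁻¹
Wind speed in SI: 79.7 knots = 41.0 m/s
Geostrophic balance rearranged: |∂P/∂n| = f ρ V_g
|∂P/∂n| = 1.41×10⁻⁴ × 1.11 × 41.0 = 6.41×10⁻³ Pa/m

6.4×10⁻³ Pa/m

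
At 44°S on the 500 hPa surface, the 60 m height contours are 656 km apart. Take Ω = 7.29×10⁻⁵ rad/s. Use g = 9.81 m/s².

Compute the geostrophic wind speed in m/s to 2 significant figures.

8.9 m/s

Coriolis parameter at 44°S:
f = 2Ω sin φ = 2 × 7.29×10⁻⁵ × sin 44° = 1.01×10⁻⁴ s⁻¹
Height gradient: |∂Z/∂n| = 60 m / 656000 m = 9.15×10⁻⁵
On a pressure surface, geostrophic balance gives V_g = (g/f)|∂Z/∂n|:
V_g = 9.81 × 9.15×10⁻⁵ / 1.01×10⁻⁴ = 8.86 m/s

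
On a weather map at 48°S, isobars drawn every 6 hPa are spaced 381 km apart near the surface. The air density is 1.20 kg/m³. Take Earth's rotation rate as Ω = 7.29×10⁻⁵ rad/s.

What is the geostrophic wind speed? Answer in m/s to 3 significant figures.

Coriolis parameter at 48°S:
f = 2Ω sin φ = 2 × 7.29×10⁻⁵ × sin 48° = 1.08×10⁻⁴ s⁻¹
Pressure gradient: |∂P/∂n| = 600 Pa / 381000 m = 1.57×10⁻³ Pa/m
Geostrophic balance (pressure-gradient force = Coriolis force):
V_g = (1/(fρ)) |∂P/∂n| = 1.57×10⁻³ / (1.08×10⁻⁴ × 1.20) = 12.1 m/s

12.1 m/s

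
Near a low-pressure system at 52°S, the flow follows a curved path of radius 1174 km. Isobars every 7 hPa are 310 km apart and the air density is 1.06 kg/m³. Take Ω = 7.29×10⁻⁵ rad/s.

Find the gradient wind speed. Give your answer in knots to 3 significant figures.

Coriolis parameter at 52°S:
f = 2Ω sin φ = 2 × 7.29×10⁻⁵ × sin 52° = 1.15×10⁻⁴ s⁻¹
Pressure gradient: |∂P/∂n| = 700 Pa / 310000 m = 2.26×10⁻³ Pa/m
Geostrophic speed: V_g = |∂P/∂n|/(fρ) = 2.26×10⁻³/(1.15×10⁻⁴ × 1.06) = 18.5 m/s
Around a low, centrifugal force acts outward with Coriolis, so pressure-gradient force balances both:
(1/ρ)|∂P/∂n| = fV + V²/R  →  V² + fR·V − fR·V_g = 0
With fR = 1.15×10⁻⁴ × 1174×10³ m = 135 m/s:
V = [−fR + √((fR)² + 4 fR V_g)]/2 = [−135 + √(135² + 4×135×18.5)]/2 = 16.5 m/s
Subgeostrophic (V < V_g = 18.5 m/s), as expected around a low.
Converting: 16.5 m/s × 1.944 = 32.1 knots

32.1 knots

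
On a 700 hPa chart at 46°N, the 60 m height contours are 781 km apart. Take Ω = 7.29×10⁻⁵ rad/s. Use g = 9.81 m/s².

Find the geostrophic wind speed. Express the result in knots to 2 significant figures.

14 knots

Coriolis parameter at 46°N:
f = 2Ω sin φ = 2 × 7.29×10⁻⁵ × sin 46° = 1.05×10⁻⁴ s⁻¹
Height gradient: |∂Z/∂n| = 60 m / 781000 m = 7.68×10⁻⁵
On a pressure surface, geostrophic balance gives V_g = (g/f)|∂Z/∂n|:
V_g = 9.81 × 7.68×10⁻⁵ / 1.05×10⁻⁴ = 7.19 m/s
Converting: 7.19 m/s × 1.944 = 14 knots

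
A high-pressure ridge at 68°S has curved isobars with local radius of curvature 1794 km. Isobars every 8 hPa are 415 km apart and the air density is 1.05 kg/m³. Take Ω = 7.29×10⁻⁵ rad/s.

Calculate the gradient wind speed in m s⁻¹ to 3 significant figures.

Coriolis parameter at 68°S:
f = 2Ω sin φ = 2 × 7.29×10⁻⁵ × sin 68° = 1.35×10⁻⁴ s⁻¹
Pressure gradient: |∂P/∂n| = 800 Pa / 415000 m = 1.93×10⁻³ Pa/m
Geostrophic speed: V_g = |∂P/∂n|/(fρ) = 1.93×10⁻³/(1.35×10⁻⁴ × 1.05) = 13.6 m/s
Around a high, pressure-gradient force acts outward with centrifugal, so Coriolis balances both:
fV = (1/ρ)|∂P/∂n| + V²/R  →  V² − fR·V + fR·V_g = 0
With fR = 1.35×10⁻⁴ × 1794×10³ m = 243 m/s:
V = [fR − √((fR)² − 4 fR V_g)]/2 = [243 − √(243² − 4×243×13.6)]/2 = 14.4 m/s
Supergeostrophic (V > V_g = 13.6 m/s), as expected around a high.

14.4 m s⁻¹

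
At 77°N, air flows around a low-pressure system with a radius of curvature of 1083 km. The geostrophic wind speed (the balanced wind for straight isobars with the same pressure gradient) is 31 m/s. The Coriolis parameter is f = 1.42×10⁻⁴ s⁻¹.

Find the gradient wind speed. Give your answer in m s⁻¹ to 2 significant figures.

26 m s⁻¹

Around a low, centrifugal force acts outward with Coriolis, so pressure-gradient force balances both:
(1/ρ)|∂P/∂n| = fV + V²/R  →  V² + fR·V − fR·V_g = 0
With fR = 1.42×10⁻⁴ × 1083×10³ m = 154 m/s:
V = [−fR + √((fR)² + 4 fR V_g)]/2 = [−154 + √(154² + 4×154×31)]/2 = 26.5 m/s
Subgeostrophic (V < V_g = 31 m/s), as expected around a low.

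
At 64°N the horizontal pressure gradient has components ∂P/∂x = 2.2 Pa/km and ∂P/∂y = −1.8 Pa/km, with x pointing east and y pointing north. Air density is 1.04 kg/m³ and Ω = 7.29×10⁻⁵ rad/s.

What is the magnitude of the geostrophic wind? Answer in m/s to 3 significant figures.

Coriolis parameter at 64°N:
f = 2Ω sin φ = 2 × 7.29×10⁻⁵ × sin 64° = 1.31×10⁻⁴ s⁻¹
Component geostrophic relations (x east, y north):
u_g = −(1/(fρ)) ∂P/∂y,  v_g = (1/(fρ)) ∂P/∂x
u_g = −(−1.8×10⁻³)/(1.31×10⁻⁴ × 1.04) = 13.2 m/s;  v_g = (2.2×10⁻³)/(1.31×10⁻⁴ × 1.04) = 16.1 m/s
|V_g| = √(u_g² + v_g²) = 20.9 m/s

20.9 m/s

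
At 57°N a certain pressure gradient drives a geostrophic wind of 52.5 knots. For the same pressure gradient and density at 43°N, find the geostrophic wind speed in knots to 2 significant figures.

With the same pressure gradient and density, V_g ∝ 1/f ∝ 1/sin φ.
V₂ = V₁ · sin φ₁ / sin φ₂ = 52.5 × sin 57° / sin 43°
V₂ = 52.5 × 0.8387/0.6820 = 65 knots

65 knots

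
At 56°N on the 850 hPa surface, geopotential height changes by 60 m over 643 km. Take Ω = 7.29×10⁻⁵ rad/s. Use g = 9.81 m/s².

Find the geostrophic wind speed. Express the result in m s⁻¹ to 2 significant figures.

Coriolis parameter at 56°N:
f = 2Ω sin φ = 2 × 7.29×10⁻⁵ × sin 56° = 1.21×10⁻⁴ s⁻¹
Height gradient: |∂Z/∂n| = 60 m / 643000 m = 9.33×10⁻⁵
On a pressure surface, geostrophic balance gives V_g = (g/f)|∂Z/∂n|:
V_g = 9.81 × 9.33×10⁻⁵ / 1.21×10⁻⁴ = 7.57 m/s

7.6 m s⁻¹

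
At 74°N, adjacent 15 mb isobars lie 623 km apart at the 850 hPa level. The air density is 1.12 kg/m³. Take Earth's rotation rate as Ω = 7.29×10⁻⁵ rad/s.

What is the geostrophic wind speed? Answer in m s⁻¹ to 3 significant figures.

15.3 m s⁻¹

Coriolis parameter at 74°N:
f = 2Ω sin φ = 2 × 7.29×10⁻⁵ × sin 74° = 1.40×10⁻⁴ s⁻¹
Pressure gradient: |∂P/∂n| = 1500 Pa / 623000 m = 2.41×10⁻³ Pa/m
Geostrophic balance (pressure-gradient force = Coriolis force):
V_g = (1/(fρ)) |∂P/∂n| = 2.41×10⁻³ / (1.40×10⁻⁴ × 1.12) = 15.3 m/s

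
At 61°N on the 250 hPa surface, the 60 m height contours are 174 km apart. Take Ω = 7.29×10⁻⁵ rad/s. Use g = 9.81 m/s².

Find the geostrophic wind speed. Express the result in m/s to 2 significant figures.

27 m/s

Coriolis parameter at 61°N:
f = 2Ω sin φ = 2 × 7.29×10⁻⁵ × sin 61° = 1.28×10⁻⁴ s⁻¹
Height gradient: |∂Z/∂n| = 60 m / 174000 m = 3.45×10⁻⁴
On a pressure surface, geostrophic balance gives V_g = (g/f)|∂Z/∂n|:
V_g = 9.81 × 3.45×10⁻⁴ / 1.28×10⁻⁴ = 26.5 m/s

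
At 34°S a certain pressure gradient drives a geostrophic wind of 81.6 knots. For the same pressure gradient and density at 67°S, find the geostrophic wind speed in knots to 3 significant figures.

With the same pressure gradient and density, V_g ∝ 1/f ∝ 1/sin φ.
V₂ = V₁ · sin φ₁ / sin φ₂ = 81.6 × sin 34° / sin 67°
V₂ = 81.6 × 0.5592/0.9205 = 49.6 knots

49.6 knots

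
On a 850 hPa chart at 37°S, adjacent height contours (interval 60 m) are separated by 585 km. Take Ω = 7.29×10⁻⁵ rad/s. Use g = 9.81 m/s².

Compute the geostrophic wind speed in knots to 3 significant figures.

22.3 knots

Coriolis parameter at 37°S:
f = 2Ω sin φ = 2 × 7.29×10⁻⁵ × sin 37° = 8.77×10⁻⁵ s⁻¹
Height gradient: |∂Z/∂n| = 60 m / 585000 m = 1.03×10⁻⁴
On a pressure surface, geostrophic balance gives V_g = (g/f)|∂Z/∂n|:
V_g = 9.81 × 1.03×10⁻⁴ / 8.77×10⁻⁵ = 11.5 m/s
Converting: 11.5 m/s × 1.944 = 22.3 knots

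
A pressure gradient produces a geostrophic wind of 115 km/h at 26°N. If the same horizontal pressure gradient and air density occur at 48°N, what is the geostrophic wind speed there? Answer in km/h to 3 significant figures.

67.8 km/h

With the same pressure gradient and density, V_g ∝ 1/f ∝ 1/sin φ.
V₂ = V₁ · sin φ₁ / sin φ₂ = 115 × sin 26° / sin 48°
V₂ = 115 × 0.4384/0.7431 = 67.8 km/h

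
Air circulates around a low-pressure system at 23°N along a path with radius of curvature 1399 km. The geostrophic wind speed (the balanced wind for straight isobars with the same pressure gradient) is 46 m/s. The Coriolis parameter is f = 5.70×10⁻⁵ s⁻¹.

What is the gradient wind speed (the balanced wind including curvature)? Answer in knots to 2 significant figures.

63 knots

Around a low, centrifugal force acts outward with Coriolis, so pressure-gradient force balances both:
(1/ρ)|∂P/∂n| = fV + V²/R  →  V² + fR·V − fR·V_g = 0
With fR = 5.70×10⁻⁵ × 1399×10³ m = 79.7 m/s:
V = [−fR + √((fR)² + 4 fR V_g)]/2 = [−79.7 + √(79.7² + 4×79.7×46)]/2 = 32.6 m/s
Subgeostrophic (V < V_g = 46 m/s), as expected around a low.
Converting: 32.6 m/s × 1.944 = 63 knots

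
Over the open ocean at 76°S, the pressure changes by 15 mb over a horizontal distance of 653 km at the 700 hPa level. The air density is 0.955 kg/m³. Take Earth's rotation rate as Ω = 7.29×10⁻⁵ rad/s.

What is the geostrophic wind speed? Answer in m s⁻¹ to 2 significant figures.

17 m s⁻¹

Coriolis parameter at 76°S:
f = 2Ω sin φ = 2 × 7.29×10⁻⁵ × sin 76° = 1.41×10⁻⁴ s⁻¹
Pressure gradient: |∂P/∂n| = 1500 Pa / 653000 m = 2.30×10⁻³ Pa/m
Geostrophic balance (pressure-gradient force = Coriolis force):
V_g = (1/(fρ)) |∂P/∂n| = 2.30×10⁻³ / (1.41×10⁻⁴ × 0.955) = 17.0 m/s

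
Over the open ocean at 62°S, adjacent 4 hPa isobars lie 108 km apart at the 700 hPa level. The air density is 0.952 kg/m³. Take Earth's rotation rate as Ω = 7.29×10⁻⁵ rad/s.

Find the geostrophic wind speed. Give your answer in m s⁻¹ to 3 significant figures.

Coriolis parameter at 62°S:
f = 2Ω sin φ = 2 × 7.29×10⁻⁵ × sin 62° = 1.29×10⁻⁴ s⁻¹
Pressure gradient: |∂P/∂n| = 400 Pa / 108000 m = 3.70×10⁻³ Pa/m
Geostrophic balance (pressure-gradient force = Coriolis force):
V_g = (1/(fρ)) |∂P/∂n| = 3.70×10⁻³ / (1.29×10⁻⁴ × 0.952) = 30.2 m/s

30.2 m s⁻¹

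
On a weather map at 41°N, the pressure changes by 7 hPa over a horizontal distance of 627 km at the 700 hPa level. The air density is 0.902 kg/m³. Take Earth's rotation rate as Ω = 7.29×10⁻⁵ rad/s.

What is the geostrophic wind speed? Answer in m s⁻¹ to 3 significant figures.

Coriolis parameter at 41°N:
f = 2Ω sin φ = 2 × 7.29×10⁻⁵ × sin 41° = 9.57×10⁻⁵ s⁻¹
Pressure gradient: |∂P/∂n| = 700 Pa / 627000 m = 1.12×10⁻³ Pa/m
Geostrophic balance (pressure-gradient force = Coriolis force):
V_g = (1/(fρ)) |∂P/∂n| = 1.12×10⁻³ / (9.57×10⁻⁵ × 0.902) = 12.9 m/s

12.9 m s⁻¹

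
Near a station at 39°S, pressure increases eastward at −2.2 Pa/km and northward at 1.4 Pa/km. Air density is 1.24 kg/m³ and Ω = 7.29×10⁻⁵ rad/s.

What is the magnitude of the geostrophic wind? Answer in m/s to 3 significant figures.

Coriolis parameter at 39°S:
f = 2Ω sin φ = 2 × 7.29×10⁻⁵ × sin 39° = 9.18×10⁻⁵ s⁻¹
In the Southern Hemisphere f is negative: f = −9.18×10⁻⁵ s⁻¹.
Component geostrophic relations (x east, y north):
u_g = −(1/(fρ)) ∂P/∂y,  v_g = (1/(fρ)) ∂P/∂x
u_g = −(1.4×10⁻³)/(−9.18×10⁻⁵ × 1.24) = 12.3 m/s;  v_g = (−2.2×10⁻³)/(−9.18×10⁻⁵ × 1.24) = 19.3 m/s
|V_g| = √(u_g² + v_g²) = 22.9 m/s

22.9 m/s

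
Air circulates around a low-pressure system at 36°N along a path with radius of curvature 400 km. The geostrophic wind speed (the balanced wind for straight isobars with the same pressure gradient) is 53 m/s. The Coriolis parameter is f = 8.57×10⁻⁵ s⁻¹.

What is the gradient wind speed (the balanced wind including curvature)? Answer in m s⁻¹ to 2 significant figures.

Around a low, centrifugal force acts outward with Coriolis, so pressure-gradient force balances both:
(1/ρ)|∂P/∂n| = fV + V²/R  →  V² + fR·V − fR·V_g = 0
With fR = 8.57×10⁻⁵ × 400×10³ m = 34.3 m/s:
V = [−fR + √((fR)² + 4 fR V_g)]/2 = [−34.3 + √(34.3² + 4×34.3×53)]/2 = 28.8 m/s
Subgeostrophic (V < V_g = 53 m/s), as expected around a low.

29 m s⁻¹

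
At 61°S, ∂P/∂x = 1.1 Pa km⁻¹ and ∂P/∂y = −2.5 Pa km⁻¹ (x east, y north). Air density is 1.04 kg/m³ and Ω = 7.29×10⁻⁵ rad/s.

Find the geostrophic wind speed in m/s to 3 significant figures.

Coriolis parameter at 61°S:
f = 2Ω sin φ = 2 × 7.29×10⁻⁵ × sin 61° = 1.28×10⁻⁴ s⁻¹
In the Southern Hemisphere f is negative: f = −1.28×10⁻⁴ s⁻¹.
Component geostrophic relations (x east, y north):
u_g = −(1/(fρ)) ∂P/∂y,  v_g = (1/(fρ)) ∂P/∂x
u_g = −(−2.5×10⁻³)/(−1.28×10⁻⁴ × 1.04) = −18.9 m/s;  v_g = (1.1×10⁻³)/(−1.28×10⁻⁴ × 1.04) = −8.29 m/s
|V_g| = √(u_g² + v_g²) = 20.6 m/s

20.6 m/s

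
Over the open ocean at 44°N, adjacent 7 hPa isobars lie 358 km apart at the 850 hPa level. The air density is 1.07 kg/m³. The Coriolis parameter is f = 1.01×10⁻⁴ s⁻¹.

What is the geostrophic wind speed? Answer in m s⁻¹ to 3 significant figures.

Pressure gradient: |∂P/∂n| = 700 Pa / 358000 m = 1.96×10⁻³ Pa/m
Geostrophic balance (pressure-gradient force = Coriolis force):
V_g = (1/(fρ)) |∂P/∂n| = 1.96×10⁻³ / (1.01×10⁻⁴ × 1.07) = 18.1 m/s

18.1 m s⁻¹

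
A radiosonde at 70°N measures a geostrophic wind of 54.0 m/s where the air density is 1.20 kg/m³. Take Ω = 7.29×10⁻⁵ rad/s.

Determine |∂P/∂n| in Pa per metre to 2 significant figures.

Coriolis parameter at 70°N:
f = 2Ω sin φ = 2 × 7.29×10⁻⁵ × sin 70° = 1.37×10⁻⁴ s⁻¹
Geostrophic balance rearranged: |∂P/∂n| = f ρ V_g
|∂P/∂n| = 1.37×10⁻⁴ × 1.20 × 54.0 = 8.88×10⁻³ Pa/m

8.9×10⁻³ Pa/m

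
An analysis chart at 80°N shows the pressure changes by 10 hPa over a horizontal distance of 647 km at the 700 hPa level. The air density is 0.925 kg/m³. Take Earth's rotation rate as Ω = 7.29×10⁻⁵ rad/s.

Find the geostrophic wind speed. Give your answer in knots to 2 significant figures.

Coriolis parameter at 80°N:
f = 2Ω sin φ = 2 × 7.29×10⁻⁵ × sin 80° = 1.44×10⁻⁴ s⁻¹
Pressure gradient: |∂P/∂n| = 1000 Pa / 647000 m = 1.55×10⁻³ Pa/m
Geostrophic balance (pressure-gradient force = Coriolis force):
V_g = (1/(fρ)) |∂P/∂n| = 1.55×10⁻³ / (1.44×10⁻⁴ × 0.925) = 11.6 m/s
Converting: 11.6 m/s × 1.944 = 23 knots

23 knots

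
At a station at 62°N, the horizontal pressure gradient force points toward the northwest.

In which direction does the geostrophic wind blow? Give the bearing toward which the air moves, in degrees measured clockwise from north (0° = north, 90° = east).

The pressure-gradient force points toward the northwest (bearing 315°).
Geostrophic balance: in the Northern Hemisphere the Coriolis force deflects motion to the right, so the geostrophic wind blows 90° to the right of the pressure-gradient force (low pressure on the left).
Rotating 315° by 90° clockwise gives 045° — the wind blows toward the northeast.

045°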